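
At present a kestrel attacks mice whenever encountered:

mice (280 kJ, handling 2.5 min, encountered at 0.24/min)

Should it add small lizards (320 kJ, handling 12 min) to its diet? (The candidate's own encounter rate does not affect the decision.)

On mice alone, R = ΣλE/(1+Σλh) = 67.2/1.6 = 42 kJ/min.
small lizards: E/h = 320/12 = 26.67 kJ/min.
26.67 < 42, so adding small lizards would lower the average — exclude it.

No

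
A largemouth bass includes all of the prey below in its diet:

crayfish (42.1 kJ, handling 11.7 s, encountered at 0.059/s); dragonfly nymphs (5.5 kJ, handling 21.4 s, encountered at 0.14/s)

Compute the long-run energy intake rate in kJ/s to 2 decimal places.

R = (0.059×42.1 + 0.14×5.5) / (1 + 0.059×11.7 + 0.14×21.4) = 3.254/4.686 = 0.6943 kJ/s.

0.69 kJ/s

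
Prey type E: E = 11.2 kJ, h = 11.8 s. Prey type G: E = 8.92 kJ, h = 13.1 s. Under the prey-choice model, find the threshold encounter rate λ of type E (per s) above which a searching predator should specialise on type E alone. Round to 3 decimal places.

At the threshold, the rate on type E alone equals the profitability of type G: λ·11.2/(1 + λ·11.8) = 8.92/13.1 = 0.6809.
Rearranging, λ(11.2 − 0.6809×11.8) = 0.6809, so λ = 0.6809/3.165 = 0.2151 per s.

0.215 per s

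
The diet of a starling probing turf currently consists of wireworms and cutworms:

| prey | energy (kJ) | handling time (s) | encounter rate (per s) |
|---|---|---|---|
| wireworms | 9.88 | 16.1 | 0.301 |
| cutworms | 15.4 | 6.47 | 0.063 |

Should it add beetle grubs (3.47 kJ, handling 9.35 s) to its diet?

Intake rate on the current diet: R = (0.301×9.88 + 0.063×15.4) / (1 + 0.301×16.1 + 0.063×6.47) = 3.944/6.254 = 0.6307 kJ/s.
Profitability of beetle grubs: 3.47/9.35 = 0.3711 kJ/s.
0.3711 < 0.6307, so adding beetle grubs would lower the average — exclude it.

No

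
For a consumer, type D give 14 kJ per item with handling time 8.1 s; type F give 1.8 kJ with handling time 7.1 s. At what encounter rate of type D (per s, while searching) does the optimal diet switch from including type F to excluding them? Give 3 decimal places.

The zero-one rule: include type F iff E₂/h₂ > λE₁/(1+λh₁). Equality gives the switch point.
λE₁h₂ = E₂ + λE₂h₁ ⇒ λ = E₂/(E₁h₂ − E₂h₁) = 1.8/(99.4 − 14.58) = 0.02122 per s.

0.021 per s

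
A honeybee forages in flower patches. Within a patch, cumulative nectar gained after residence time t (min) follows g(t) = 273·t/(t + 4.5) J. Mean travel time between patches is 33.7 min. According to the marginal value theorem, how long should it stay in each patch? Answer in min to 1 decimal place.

By the marginal value theorem, leave when the instantaneous gain rate g'(t) equals the habitat-wide average g(t)/(T + t).
g'(t) = 273·4.5/(t + 4.5)². Setting 273·4.5/(t+4.5)² = 273t/[(t+4.5)(33.7+t)] gives 4.5(33.7+t) = t(t+4.5), so t² = 4.5×33.7 = 151.7.
t* = √151.7 = 12.31 min.

12.3 min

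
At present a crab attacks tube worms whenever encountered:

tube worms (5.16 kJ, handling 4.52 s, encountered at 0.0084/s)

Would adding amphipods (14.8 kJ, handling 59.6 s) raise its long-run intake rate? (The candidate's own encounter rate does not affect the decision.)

Yes

On tube worms alone, R = ΣλE/(1+Σλh) = 0.04334/1.038 = 0.04176 kJ/s.
Profitability of amphipods: 14.8/59.6 = 0.2483 kJ/s.
Since 0.2483 > R, including amphipods increases the long-run rate.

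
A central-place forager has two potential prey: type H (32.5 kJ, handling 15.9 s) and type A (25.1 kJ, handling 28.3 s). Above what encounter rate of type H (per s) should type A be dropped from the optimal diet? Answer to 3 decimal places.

At the threshold, the rate on type H alone equals the profitability of type A: λ·32.5/(1 + λ·15.9) = 25.1/28.3 = 0.8869.
Rearranging, λ(32.5 − 0.8869×15.9) = 0.8869, so λ = 0.8869/18.4 = 0.04821 per s.

0.048 per s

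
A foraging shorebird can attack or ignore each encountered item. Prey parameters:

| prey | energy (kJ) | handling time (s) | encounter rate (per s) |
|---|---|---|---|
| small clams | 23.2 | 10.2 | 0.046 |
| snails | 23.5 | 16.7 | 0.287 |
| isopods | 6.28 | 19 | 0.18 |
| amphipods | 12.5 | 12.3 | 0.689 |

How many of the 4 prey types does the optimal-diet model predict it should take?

2

Rank by E/h (kJ/s): small clams 2.27, snails 1.41, amphipods 1.02, isopods 0.331. Include each in turn until the next type's E/h falls below the running intake rate.
Rate on top 1: 0.7264. snails: 1.41 > 0.7264 → include.
Rate on top 2: 1.247. amphipods: 1.02 < 1.247 → exclude; stop.
Optimal diet: small clams, snails — 2 of 4 types.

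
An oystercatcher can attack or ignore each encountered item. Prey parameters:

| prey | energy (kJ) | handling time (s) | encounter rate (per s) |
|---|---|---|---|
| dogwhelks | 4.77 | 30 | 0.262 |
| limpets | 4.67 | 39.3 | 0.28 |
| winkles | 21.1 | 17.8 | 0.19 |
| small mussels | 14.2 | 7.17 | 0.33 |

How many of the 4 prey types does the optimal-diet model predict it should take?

1

Rank by E/h (kJ/s): small mussels 1.98, winkles 1.19, dogwhelks 0.159, limpets 0.119. Include each in turn until the next type's E/h falls below the running intake rate.
Rate on top 1: 1.392. winkles: 1.19 < 1.392 → exclude; stop.
Optimal diet: small mussels — 1 of 4 types.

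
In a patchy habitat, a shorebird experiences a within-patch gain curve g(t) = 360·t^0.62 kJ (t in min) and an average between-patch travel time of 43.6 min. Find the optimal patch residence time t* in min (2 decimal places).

71.14 min

Optimal t* satisfies g'(t*) = g(t*)/(T + t*).
g'(t) = 0.62·360·t^-0.38. Setting 0.62·360·t^-0.38 = 360·t^0.62/(43.6+t) gives 0.62(43.6+t) = t, so 0.38·t = 0.62×43.6.
t* = 0.62×43.6/0.38 = 71.14 min.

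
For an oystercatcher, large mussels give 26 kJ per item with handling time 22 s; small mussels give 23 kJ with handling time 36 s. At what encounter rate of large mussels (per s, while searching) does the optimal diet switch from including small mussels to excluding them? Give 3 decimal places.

0.053 per s

Drop small mussels once their profitability E₂/h₂ falls below the rate achievable on large mussels alone: E₂/h₂ = λE₁/(1 + λh₁).
Solve for λ: λE₁h₂ = E₂(1 + λh₁) → λ(E₁h₂ − E₂h₁) = E₂ → λ = E₂/(E₁h₂ − E₂h₁).
λ = 23/(26×36 − 23×22) = 23/430 = 0.05349 per s.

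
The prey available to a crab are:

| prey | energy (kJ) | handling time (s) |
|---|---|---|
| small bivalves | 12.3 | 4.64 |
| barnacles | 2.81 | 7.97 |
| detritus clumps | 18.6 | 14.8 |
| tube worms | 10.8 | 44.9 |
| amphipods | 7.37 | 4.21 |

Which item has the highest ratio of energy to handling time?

Profitability E/h (kJ/s): small bivalves = 12.3/4.64 = 2.65, barnacles = 2.81/7.97 = 0.353, detritus clumps = 18.6/14.8 = 1.26, tube worms = 10.8/44.9 = 0.241, amphipods = 7.37/4.21 = 1.75.
Ranked: small bivalves > amphipods > detritus clumps > barnacles > tube worms.

small bivalves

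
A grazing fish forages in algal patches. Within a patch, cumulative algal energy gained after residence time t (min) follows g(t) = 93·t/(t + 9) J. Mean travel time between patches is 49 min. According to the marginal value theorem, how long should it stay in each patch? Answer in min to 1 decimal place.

21.0 min

By the marginal value theorem, leave when the instantaneous gain rate g'(t) equals the habitat-wide average g(t)/(T + t).
g'(t) = 93·9/(t + 9)². Setting 93·9/(t+9)² = 93t/[(t+9)(49+t)] gives 9(49+t) = t(t+9), so t² = 9×49 = 441.
t* = √441 = 21 min.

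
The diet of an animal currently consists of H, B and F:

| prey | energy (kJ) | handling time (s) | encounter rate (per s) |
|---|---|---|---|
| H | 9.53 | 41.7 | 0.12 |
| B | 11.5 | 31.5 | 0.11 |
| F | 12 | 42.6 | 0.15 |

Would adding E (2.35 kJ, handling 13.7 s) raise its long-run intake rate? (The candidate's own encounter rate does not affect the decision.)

Current rate: (0.12×9.53 + 0.11×11.5 + 0.15×12)/(1 + 0.12×41.7 + 0.11×31.5 + 0.15×42.6) = 0.2654 kJ/s.
Profitability of E: 2.35/13.7 = 0.1715 kJ/s.
Since 0.1715 < R, time spent handling E is better spent searching.

No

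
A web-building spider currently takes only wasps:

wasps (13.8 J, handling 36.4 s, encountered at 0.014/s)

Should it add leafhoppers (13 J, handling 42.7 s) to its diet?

Yes

Current rate: (0.014×13.8)/(1 + 0.014×36.4) = 0.128 J/s.
Profitability of leafhoppers: 13/42.7 = 0.3044 J/s.
Since 0.3044 > R, including leafhoppers increases the long-run rate.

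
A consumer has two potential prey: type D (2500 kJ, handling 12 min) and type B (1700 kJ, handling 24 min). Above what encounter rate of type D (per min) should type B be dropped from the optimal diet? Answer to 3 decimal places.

The zero-one rule: include type B iff E₂/h₂ > λE₁/(1+λh₁). Equality gives the switch point.
λE₁h₂ = E₂ + λE₂h₁ ⇒ λ = E₂/(E₁h₂ − E₂h₁) = 1700/(6e+04 − 2.04e+04) = 0.04293 per min.

0.043 per min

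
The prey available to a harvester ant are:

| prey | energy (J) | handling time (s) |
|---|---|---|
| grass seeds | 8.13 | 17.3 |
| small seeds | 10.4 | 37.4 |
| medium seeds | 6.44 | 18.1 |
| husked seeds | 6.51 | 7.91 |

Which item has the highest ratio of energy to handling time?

husked seeds

Profitability E/h (J/s): grass seeds = 8.13/17.3 = 0.47, small seeds = 10.4/37.4 = 0.278, medium seeds = 6.44/18.1 = 0.356, husked seeds = 6.51/7.91 = 0.823.
Ranked: husked seeds > grass seeds > medium seeds > small seeds.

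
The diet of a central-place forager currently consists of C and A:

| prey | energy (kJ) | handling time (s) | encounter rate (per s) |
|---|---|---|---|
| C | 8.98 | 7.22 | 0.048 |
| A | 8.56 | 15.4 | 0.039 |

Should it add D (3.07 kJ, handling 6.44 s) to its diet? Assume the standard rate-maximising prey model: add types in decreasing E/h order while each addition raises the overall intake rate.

Yes

Intake rate on the current diet: R = (0.048×8.98 + 0.039×8.56) / (1 + 0.048×7.22 + 0.039×15.4) = 0.7649/1.947 = 0.3928 kJ/s.
D: E/h = 3.07/6.44 = 0.4767 kJ/s.
Since 0.4767 > R, including D increases the long-run rate.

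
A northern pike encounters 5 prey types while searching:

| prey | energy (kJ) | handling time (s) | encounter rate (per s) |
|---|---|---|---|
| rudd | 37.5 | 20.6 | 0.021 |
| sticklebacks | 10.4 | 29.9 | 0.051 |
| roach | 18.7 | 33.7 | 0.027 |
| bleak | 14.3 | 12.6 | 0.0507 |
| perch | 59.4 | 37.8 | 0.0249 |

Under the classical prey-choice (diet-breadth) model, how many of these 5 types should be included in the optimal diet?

Rank by E/h (kJ/s): rudd 1.82, perch 1.57, bleak 1.13, roach 0.555, sticklebacks 0.348. Include each in turn until the next type's E/h falls below the running intake rate.
Rate on top 1: 0.5497. perch: 1.57 > 0.5497 → include.
Rate on top 2: 0.9548. bleak: 1.13 > 0.9548 → include.
Rate on top 3: 0.993. roach: 0.555 < 0.993 → exclude; stop.
Optimal diet: rudd, perch, bleak — 3 of 5 types.

3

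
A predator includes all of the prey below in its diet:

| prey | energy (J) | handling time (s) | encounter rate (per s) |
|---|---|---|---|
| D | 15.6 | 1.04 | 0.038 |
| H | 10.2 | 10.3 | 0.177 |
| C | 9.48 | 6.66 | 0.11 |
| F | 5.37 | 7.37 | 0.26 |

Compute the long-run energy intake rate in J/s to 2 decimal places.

R = (0.038×15.6 + 0.177×10.2 + 0.11×9.48 + 0.26×5.37) / (1 + 0.038×1.04 + 0.177×10.3 + 0.11×6.66 + 0.26×7.37) = 4.837/5.511 = 0.8777 J/s.

0.88 J/s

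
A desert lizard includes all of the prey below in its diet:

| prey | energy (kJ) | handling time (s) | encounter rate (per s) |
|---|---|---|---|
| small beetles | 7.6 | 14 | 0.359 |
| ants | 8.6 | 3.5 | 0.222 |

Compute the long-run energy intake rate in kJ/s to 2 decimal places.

R = Σλ_iE_i / (1 + Σλ_ih_i)
Numerator: 0.359×7.6 + 0.222×8.6 = 4.638
Denominator: 1 + 0.359×14 + 0.222×3.5 = 6.803
R = 4.638/6.803 = 0.6817 kJ/s

0.68 kJ/s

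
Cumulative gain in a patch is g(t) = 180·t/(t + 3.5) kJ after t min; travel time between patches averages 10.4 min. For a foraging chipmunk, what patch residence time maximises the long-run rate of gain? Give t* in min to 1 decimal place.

6.0 min

By the marginal value theorem, leave when the instantaneous gain rate g'(t) equals the habitat-wide average g(t)/(T + t).
g'(t) = 180·3.5/(t + 3.5)². Setting 180·3.5/(t+3.5)² = 180t/[(t+3.5)(10.4+t)] gives 3.5(10.4+t) = t(t+3.5), so t² = 3.5×10.4 = 36.4.
t* = √36.4 = 6.033 min.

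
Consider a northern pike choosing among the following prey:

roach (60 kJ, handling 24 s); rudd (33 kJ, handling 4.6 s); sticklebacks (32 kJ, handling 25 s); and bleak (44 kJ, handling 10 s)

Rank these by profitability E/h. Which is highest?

rudd

Profitability E/h (kJ/s): roach = 60/24 = 2.5, rudd = 33/4.6 = 7.17, sticklebacks = 32/25 = 1.28, bleak = 44/10 = 4.4.
Ranked: rudd > bleak > roach > sticklebacks.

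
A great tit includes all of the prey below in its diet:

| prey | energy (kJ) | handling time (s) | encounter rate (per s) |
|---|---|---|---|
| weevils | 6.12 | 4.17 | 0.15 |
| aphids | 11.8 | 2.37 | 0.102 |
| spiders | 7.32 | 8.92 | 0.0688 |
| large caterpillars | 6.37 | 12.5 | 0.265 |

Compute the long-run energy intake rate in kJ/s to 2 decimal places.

Energy encountered per unit search time: 0.15×6.12 + 0.102×11.8 + 0.0688×7.32 + 0.265×6.37 = 4.313 kJ/s.
Handling time per unit search time: 0.15×4.17 + 0.102×2.37 + 0.0688×8.92 + 0.265×12.5 = 4.793.
Rate = 4.313/(1 + 4.793) = 0.7445 kJ/s.

0.74 kJ/s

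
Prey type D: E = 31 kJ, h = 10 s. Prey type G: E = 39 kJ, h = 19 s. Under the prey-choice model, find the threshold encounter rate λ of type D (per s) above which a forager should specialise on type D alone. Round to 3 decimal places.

Drop type G once their profitability E₂/h₂ falls below the rate achievable on type D alone: E₂/h₂ = λE₁/(1 + λh₁).
Solve for λ: λE₁h₂ = E₂(1 + λh₁) → λ(E₁h₂ − E₂h₁) = E₂ → λ = E₂/(E₁h₂ − E₂h₁).
λ = 39/(31×19 − 39×10) = 39/199 = 0.196 per s.

0.196 per s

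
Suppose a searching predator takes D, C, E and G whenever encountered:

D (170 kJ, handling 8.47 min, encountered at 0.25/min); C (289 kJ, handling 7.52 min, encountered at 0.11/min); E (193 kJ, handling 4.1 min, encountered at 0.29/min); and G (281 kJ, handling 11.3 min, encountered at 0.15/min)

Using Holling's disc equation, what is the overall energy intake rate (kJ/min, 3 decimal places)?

R = (0.25×170 + 0.11×289 + 0.29×193 + 0.15×281) / (1 + 0.25×8.47 + 0.11×7.52 + 0.29×4.1 + 0.15×11.3) = 172.4/6.829 = 25.25 kJ/min.

25.248 kJ/min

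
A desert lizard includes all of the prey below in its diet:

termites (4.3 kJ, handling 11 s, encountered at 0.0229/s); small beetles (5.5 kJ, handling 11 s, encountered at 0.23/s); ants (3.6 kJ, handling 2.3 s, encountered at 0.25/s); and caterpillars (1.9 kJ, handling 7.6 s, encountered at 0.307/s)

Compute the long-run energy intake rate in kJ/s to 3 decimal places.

R = (0.0229×4.3 + 0.23×5.5 + 0.25×3.6 + 0.307×1.9) / (1 + 0.0229×11 + 0.23×11 + 0.25×2.3 + 0.307×7.6) = 2.847/6.69 = 0.4255 kJ/s.

0.426 kJ/s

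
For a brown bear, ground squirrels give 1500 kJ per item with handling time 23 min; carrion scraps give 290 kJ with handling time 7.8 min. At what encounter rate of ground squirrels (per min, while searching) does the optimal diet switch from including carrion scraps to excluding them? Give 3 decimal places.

Drop carrion scraps once their profitability E₂/h₂ falls below the rate achievable on ground squirrels alone: E₂/h₂ = λE₁/(1 + λh₁).
Solve for λ: λE₁h₂ = E₂(1 + λh₁) → λ(E₁h₂ − E₂h₁) = E₂ → λ = E₂/(E₁h₂ − E₂h₁).
λ = 290/(1500×7.8 − 290×23) = 290/5030 = 0.05765 per min.

0.058 per min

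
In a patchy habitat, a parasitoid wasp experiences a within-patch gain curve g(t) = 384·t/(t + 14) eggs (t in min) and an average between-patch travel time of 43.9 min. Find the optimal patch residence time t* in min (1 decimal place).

24.8 min

Optimal t* satisfies g'(t*) = g(t*)/(T + t*).
g'(t) = 384·14/(t + 14)². Setting 384·14/(t+14)² = 384t/[(t+14)(43.9+t)] gives 14(43.9+t) = t(t+14), so t² = 14×43.9 = 614.6.
t* = √614.6 = 24.79 min.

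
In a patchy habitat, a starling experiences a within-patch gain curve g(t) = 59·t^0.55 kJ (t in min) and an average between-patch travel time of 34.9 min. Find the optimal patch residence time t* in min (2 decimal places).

Maximise g(t)/(T+t): set derivative to zero → g'(t)(T+t) = g(t).
g'(t) = 0.55·59·t^-0.45. Setting 0.55·59·t^-0.45 = 59·t^0.55/(34.9+t) gives 0.55(34.9+t) = t, so 0.45·t = 0.55×34.9.
t* = 0.55×34.9/0.45 = 42.66 min.

42.66 min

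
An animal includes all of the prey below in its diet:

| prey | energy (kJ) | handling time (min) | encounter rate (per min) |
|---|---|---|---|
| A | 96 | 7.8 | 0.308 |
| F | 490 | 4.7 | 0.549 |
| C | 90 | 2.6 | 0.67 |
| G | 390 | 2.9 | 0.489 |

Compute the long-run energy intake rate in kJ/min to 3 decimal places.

60.112 kJ/min

R = (0.308×96 + 0.549×490 + 0.67×90 + 0.489×390) / (1 + 0.308×7.8 + 0.549×4.7 + 0.67×2.6 + 0.489×2.9) = 549.6/9.143 = 60.11 kJ/min.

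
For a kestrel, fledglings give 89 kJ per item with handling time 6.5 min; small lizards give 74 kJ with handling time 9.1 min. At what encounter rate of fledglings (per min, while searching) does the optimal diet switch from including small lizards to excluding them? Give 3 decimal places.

Drop small lizards once their profitability E₂/h₂ falls below the rate achievable on fledglings alone: E₂/h₂ = λE₁/(1 + λh₁).
Solve for λ: λE₁h₂ = E₂(1 + λh₁) → λ(E₁h₂ − E₂h₁) = E₂ → λ = E₂/(E₁h₂ − E₂h₁).
λ = 74/(89×9.1 − 74×6.5) = 74/328.9 = 0.225 per min.

0.225 per min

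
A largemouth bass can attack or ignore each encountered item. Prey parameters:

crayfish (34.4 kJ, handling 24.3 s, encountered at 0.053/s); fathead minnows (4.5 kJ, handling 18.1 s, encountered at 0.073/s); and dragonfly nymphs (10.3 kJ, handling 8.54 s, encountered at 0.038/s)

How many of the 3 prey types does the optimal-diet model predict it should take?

Rank by E/h (kJ/s): crayfish 1.42, dragonfly nymphs 1.21, fathead minnows 0.249. Include each in turn until the next type's E/h falls below the running intake rate.
Rate on top 1: 0.7969. dragonfly nymphs: 1.21 > 0.7969 → include.
Rate on top 2: 0.8477. fathead minnows: 0.249 < 0.8477 → exclude; stop.
Optimal diet: crayfish, dragonfly nymphs — 2 of 3 types.

2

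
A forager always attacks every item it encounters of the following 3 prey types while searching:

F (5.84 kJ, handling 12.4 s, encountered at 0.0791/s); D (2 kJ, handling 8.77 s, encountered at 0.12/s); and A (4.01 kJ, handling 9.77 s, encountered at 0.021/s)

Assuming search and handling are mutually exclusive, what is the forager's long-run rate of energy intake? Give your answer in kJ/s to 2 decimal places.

0.24 kJ/s

Energy encountered per unit search time: 0.0791×5.84 + 0.12×2 + 0.021×4.01 = 0.7862 kJ/s.
Handling time per unit search time: 0.0791×12.4 + 0.12×8.77 + 0.021×9.77 = 2.238.
Rate = 0.7862/(1 + 2.238) = 0.2428 kJ/s.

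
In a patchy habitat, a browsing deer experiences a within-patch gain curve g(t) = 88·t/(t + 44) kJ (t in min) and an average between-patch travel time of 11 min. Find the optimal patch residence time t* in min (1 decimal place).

Maximise g(t)/(T+t): set derivative to zero → g'(t)(T+t) = g(t).
g'(t) = 88·44/(t + 44)². Setting 88·44/(t+44)² = 88t/[(t+44)(11+t)] gives 44(11+t) = t(t+44), so t² = 44×11 = 484.
t* = √484 = 22 min.

22.0 min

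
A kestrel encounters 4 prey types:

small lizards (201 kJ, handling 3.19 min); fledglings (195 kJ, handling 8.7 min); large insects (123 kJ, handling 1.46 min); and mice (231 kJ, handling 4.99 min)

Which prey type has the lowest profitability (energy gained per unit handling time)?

fledglings

In descending order of E/h:
large insects: 123/1.46 = 84.2 kJ/min
small lizards: 201/3.19 = 63 kJ/min
mice: 231/4.99 = 46.3 kJ/min
fledglings: 195/8.7 = 22.4 kJ/min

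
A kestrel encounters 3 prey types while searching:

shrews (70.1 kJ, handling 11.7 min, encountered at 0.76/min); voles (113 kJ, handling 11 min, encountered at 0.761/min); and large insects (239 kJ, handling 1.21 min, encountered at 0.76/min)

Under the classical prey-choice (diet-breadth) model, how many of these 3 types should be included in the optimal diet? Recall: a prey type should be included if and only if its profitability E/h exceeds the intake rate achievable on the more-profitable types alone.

1

Profitabilities (E/h, kJ/min): large insects 198, voles 10.3, shrews 5.99. Add prey in this order while the next type's profitability exceeds the intake rate on those already taken.
Rate on top 1: 94.62. voles: 10.3 < 94.62 → exclude; stop.
Optimal diet: large insects — 1 of 3 types.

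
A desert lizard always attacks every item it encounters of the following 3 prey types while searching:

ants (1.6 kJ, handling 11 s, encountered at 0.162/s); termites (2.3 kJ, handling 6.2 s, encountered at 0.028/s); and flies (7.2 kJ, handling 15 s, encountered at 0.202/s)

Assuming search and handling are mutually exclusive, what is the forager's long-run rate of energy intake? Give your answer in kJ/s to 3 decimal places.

0.297 kJ/s

R = (0.162×1.6 + 0.028×2.3 + 0.202×7.2) / (1 + 0.162×11 + 0.028×6.2 + 0.202×15) = 1.778/5.986 = 0.297 kJ/s.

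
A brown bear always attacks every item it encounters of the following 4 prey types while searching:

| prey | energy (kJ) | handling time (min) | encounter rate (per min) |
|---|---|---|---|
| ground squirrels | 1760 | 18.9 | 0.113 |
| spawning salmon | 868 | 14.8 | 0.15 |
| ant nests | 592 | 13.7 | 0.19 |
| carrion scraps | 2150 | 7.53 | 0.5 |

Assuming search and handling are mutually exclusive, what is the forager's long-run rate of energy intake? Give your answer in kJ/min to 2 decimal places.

129.36 kJ/min

R = (0.113×1760 + 0.15×868 + 0.19×592 + 0.5×2150) / (1 + 0.113×18.9 + 0.15×14.8 + 0.19×13.7 + 0.5×7.53) = 1517/11.72 = 129.4 kJ/min.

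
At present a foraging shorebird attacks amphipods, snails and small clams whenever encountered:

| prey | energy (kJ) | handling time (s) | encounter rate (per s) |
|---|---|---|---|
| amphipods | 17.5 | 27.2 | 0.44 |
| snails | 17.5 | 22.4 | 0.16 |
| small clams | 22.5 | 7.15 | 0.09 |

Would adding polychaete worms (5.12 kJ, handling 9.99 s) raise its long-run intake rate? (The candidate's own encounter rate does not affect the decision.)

No

On amphipods, snails and small clams alone, R = ΣλE/(1+Σλh) = 12.53/17.2 = 0.7284 kJ/s.
Profitability of polychaete worms: 5.12/9.99 = 0.5125 kJ/s.
0.5125 < 0.7284, so adding polychaete worms would lower the average — exclude it.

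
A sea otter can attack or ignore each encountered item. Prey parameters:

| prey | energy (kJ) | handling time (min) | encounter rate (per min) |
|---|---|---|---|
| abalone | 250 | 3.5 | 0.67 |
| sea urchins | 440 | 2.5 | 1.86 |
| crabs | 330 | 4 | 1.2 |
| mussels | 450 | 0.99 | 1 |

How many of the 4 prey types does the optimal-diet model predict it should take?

Profitabilities (E/h, kJ/min): mussels 455, sea urchins 176, crabs 82.5, abalone 71.4. Add prey in this order while the next type's profitability exceeds the intake rate on those already taken.
Rate on top 1: 226.1. sea urchins: 176 < 226.1 → exclude; stop.
Optimal diet: mussels — 1 of 4 types.

1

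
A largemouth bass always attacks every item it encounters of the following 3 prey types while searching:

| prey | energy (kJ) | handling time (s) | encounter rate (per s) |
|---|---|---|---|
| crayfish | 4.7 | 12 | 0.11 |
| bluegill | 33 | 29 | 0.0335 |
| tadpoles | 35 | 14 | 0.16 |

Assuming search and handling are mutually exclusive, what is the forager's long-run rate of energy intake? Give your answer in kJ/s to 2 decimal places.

1.31 kJ/s

R = (0.11×4.7 + 0.0335×33 + 0.16×35) / (1 + 0.11×12 + 0.0335×29 + 0.16×14) = 7.223/5.532 = 1.306 kJ/s.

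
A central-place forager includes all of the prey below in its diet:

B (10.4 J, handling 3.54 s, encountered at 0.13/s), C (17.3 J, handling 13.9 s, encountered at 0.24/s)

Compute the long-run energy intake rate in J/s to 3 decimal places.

1.148 J/s

Energy encountered per unit search time: 0.13×10.4 + 0.24×17.3 = 5.504 J/s.
Handling time per unit search time: 0.13×3.54 + 0.24×13.9 = 3.796.
Rate = 5.504/(1 + 3.796) = 1.148 J/s.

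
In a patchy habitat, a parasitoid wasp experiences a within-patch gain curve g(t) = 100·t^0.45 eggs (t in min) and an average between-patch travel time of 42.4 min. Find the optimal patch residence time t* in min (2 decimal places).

34.69 min

Maximise g(t)/(T+t): set derivative to zero → g'(t)(T+t) = g(t).
g'(t) = 0.45·100·t^-0.55. Setting 0.45·100·t^-0.55 = 100·t^0.45/(42.4+t) gives 0.45(42.4+t) = t, so 0.55·t = 0.45×42.4.
t* = 0.45×42.4/0.55 = 34.69 min.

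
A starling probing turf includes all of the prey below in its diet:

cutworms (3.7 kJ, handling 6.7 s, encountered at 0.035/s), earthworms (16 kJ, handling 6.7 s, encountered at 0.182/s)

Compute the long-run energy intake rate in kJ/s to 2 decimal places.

1.24 kJ/s

R = Σλ_iE_i / (1 + Σλ_ih_i)
Numerator: 0.035×3.7 + 0.182×16 = 3.042
Denominator: 1 + 0.035×6.7 + 0.182×6.7 = 2.454
R = 3.042/2.454 = 1.239 kJ/s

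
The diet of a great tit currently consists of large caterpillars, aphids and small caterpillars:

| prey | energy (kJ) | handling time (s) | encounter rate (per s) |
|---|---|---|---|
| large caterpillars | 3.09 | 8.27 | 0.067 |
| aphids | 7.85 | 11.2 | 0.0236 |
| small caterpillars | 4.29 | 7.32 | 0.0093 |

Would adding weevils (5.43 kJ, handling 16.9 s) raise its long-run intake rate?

Current rate: (0.067×3.09 + 0.0236×7.85 + 0.0093×4.29)/(1 + 0.067×8.27 + 0.0236×11.2 + 0.0093×7.32) = 0.2291 kJ/s.
Profitability of weevils: 5.43/16.9 = 0.3213 kJ/s.
Since 0.3213 > R, including weevils increases the long-run rate.

Yes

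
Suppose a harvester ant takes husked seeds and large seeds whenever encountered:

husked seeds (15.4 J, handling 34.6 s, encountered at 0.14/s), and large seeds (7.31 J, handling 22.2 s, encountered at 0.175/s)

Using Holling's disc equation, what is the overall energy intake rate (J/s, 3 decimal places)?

0.353 J/s

R = Σλ_iE_i / (1 + Σλ_ih_i)
Numerator: 0.14×15.4 + 0.175×7.31 = 3.435
Denominator: 1 + 0.14×34.6 + 0.175×22.2 = 9.729
R = 3.435/9.729 = 0.3531 J/s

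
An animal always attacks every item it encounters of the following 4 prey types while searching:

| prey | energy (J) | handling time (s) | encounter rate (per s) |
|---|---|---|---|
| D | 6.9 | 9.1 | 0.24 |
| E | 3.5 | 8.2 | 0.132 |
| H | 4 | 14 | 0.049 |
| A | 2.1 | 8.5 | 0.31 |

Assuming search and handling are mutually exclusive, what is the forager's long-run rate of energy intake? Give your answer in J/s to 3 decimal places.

0.391 J/s

R = Σλ_iE_i / (1 + Σλ_ih_i)
Numerator: 0.24×6.9 + 0.132×3.5 + 0.049×4 + 0.31×2.1 = 2.965
Denominator: 1 + 0.24×9.1 + 0.132×8.2 + 0.049×14 + 0.31×8.5 = 7.587
R = 2.965/7.587 = 0.3908 J/s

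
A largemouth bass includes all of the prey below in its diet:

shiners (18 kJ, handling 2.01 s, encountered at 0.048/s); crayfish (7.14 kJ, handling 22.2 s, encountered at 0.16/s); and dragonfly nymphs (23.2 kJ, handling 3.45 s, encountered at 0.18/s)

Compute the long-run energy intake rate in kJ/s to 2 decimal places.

1.17 kJ/s

R = Σλ_iE_i / (1 + Σλ_ih_i)
Numerator: 0.048×18 + 0.16×7.14 + 0.18×23.2 = 6.182
Denominator: 1 + 0.048×2.01 + 0.16×22.2 + 0.18×3.45 = 5.269
R = 6.182/5.269 = 1.173 kJ/s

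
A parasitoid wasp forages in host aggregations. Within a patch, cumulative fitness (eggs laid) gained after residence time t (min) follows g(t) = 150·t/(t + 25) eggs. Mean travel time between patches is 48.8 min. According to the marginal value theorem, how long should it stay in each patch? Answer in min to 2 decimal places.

By the marginal value theorem, leave when the instantaneous gain rate g'(t) equals the habitat-wide average g(t)/(T + t).
g'(t) = 150·25/(t + 25)². Setting 150·25/(t+25)² = 150t/[(t+25)(48.8+t)] gives 25(48.8+t) = t(t+25), so t² = 25×48.8 = 1220.
t* = √1220 = 34.93 min.

34.93 min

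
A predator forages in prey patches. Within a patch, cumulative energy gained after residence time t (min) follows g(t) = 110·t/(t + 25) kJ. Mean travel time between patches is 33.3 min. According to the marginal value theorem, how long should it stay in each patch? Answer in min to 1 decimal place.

28.9 min

By the marginal value theorem, leave when the instantaneous gain rate g'(t) equals the habitat-wide average g(t)/(T + t).
g'(t) = 110·25/(t + 25)². Setting 110·25/(t+25)² = 110t/[(t+25)(33.3+t)] gives 25(33.3+t) = t(t+25), so t² = 25×33.3 = 832.5.
t* = √832.5 = 28.85 min.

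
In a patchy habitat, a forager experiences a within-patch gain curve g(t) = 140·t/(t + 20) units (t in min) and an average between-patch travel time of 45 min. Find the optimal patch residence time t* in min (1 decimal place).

Optimal t* satisfies g'(t*) = g(t*)/(T + t*).
g'(t) = 140·20/(t + 20)². Setting 140·20/(t+20)² = 140t/[(t+20)(45+t)] gives 20(45+t) = t(t+20), so t² = 20×45 = 900.
t* = √900 = 30 min.

30.0 min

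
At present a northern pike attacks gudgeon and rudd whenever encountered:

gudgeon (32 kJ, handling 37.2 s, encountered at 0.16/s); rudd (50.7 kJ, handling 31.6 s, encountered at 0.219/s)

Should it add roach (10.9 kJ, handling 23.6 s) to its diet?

No

On gudgeon and rudd alone, R = ΣλE/(1+Σλh) = 16.22/13.87 = 1.169 kJ/s.
Profitability of roach: 10.9/23.6 = 0.4619 kJ/s.
0.4619 < 1.169, so adding roach would lower the average — exclude it.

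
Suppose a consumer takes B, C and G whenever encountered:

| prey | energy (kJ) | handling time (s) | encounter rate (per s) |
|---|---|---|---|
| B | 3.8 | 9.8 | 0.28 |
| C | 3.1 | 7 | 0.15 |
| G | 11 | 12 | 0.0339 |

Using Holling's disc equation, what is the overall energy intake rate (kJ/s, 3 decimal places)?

0.366 kJ/s

R = (0.28×3.8 + 0.15×3.1 + 0.0339×11) / (1 + 0.28×9.8 + 0.15×7 + 0.0339×12) = 1.902/5.201 = 0.3657 kJ/s.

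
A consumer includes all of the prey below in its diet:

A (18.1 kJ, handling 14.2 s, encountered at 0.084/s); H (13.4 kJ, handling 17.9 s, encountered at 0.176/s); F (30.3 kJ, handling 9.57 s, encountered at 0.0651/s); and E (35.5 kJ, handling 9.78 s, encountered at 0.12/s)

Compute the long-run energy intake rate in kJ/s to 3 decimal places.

R = (0.084×18.1 + 0.176×13.4 + 0.0651×30.3 + 0.12×35.5) / (1 + 0.084×14.2 + 0.176×17.9 + 0.0651×9.57 + 0.12×9.78) = 10.11/7.14 = 1.416 kJ/s.

1.416 kJ/s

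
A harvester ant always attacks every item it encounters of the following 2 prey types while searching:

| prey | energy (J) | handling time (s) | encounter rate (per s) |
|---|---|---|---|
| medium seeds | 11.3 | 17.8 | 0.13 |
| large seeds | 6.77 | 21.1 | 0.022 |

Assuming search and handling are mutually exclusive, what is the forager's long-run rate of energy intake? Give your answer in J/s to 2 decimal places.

0.43 J/s

R = (0.13×11.3 + 0.022×6.77) / (1 + 0.13×17.8 + 0.022×21.1) = 1.618/3.778 = 0.4282 J/s.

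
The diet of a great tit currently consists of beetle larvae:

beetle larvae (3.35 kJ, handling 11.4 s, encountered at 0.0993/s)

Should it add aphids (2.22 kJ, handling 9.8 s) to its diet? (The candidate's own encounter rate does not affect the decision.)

On beetle larvae alone, R = ΣλE/(1+Σλh) = 0.3327/2.132 = 0.156 kJ/s.
aphids: E/h = 2.22/9.8 = 0.2265 kJ/s.
Since 0.2265 > R, including aphids increases the long-run rate.

Yes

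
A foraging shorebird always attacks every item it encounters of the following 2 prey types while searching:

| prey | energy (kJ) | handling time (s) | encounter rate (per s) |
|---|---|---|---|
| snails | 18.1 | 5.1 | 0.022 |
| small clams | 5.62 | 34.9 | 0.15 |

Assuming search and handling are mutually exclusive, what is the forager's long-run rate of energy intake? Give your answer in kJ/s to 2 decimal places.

R = (0.022×18.1 + 0.15×5.62) / (1 + 0.022×5.1 + 0.15×34.9) = 1.241/6.347 = 0.1956 kJ/s.

0.20 kJ/s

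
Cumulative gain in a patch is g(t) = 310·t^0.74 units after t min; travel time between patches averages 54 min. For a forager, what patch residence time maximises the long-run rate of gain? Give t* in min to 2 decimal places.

153.69 min

By the marginal value theorem, leave when the instantaneous gain rate g'(t) equals the habitat-wide average g(t)/(T + t).
g'(t) = 0.74·310·t^-0.26. Setting 0.74·310·t^-0.26 = 310·t^0.74/(54+t) gives 0.74(54+t) = t, so 0.26·t = 0.74×54.
t* = 0.74×54/0.26 = 153.7 min.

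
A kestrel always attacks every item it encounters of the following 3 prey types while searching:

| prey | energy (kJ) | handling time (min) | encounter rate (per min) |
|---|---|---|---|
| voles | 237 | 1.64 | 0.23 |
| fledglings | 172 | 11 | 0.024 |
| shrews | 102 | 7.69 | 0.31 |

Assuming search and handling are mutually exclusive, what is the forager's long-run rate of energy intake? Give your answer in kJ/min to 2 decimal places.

22.42 kJ/min

R = (0.23×237 + 0.024×172 + 0.31×102) / (1 + 0.23×1.64 + 0.024×11 + 0.31×7.69) = 90.26/4.025 = 22.42 kJ/min.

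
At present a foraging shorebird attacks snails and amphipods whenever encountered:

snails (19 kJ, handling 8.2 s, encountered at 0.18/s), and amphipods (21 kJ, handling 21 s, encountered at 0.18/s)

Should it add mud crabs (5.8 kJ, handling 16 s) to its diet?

Intake rate on the current diet: R = (0.18×19 + 0.18×21) / (1 + 0.18×8.2 + 0.18×21) = 7.2/6.256 = 1.151 kJ/s.
mud crabs: E/h = 5.8/16 = 0.3625 kJ/s.
Since 0.3625 < R, time spent handling mud crabs is better spent searching.

No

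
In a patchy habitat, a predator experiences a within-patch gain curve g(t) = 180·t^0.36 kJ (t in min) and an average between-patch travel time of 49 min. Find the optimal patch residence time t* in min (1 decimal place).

By the marginal value theorem, leave when the instantaneous gain rate g'(t) equals the habitat-wide average g(t)/(T + t).
g'(t) = 0.36·180·t^-0.64. Setting 0.36·180·t^-0.64 = 180·t^0.36/(49+t) gives 0.36(49+t) = t, so 0.64·t = 0.36×49.
t* = 0.36×49/0.64 = 27.56 min.

27.6 min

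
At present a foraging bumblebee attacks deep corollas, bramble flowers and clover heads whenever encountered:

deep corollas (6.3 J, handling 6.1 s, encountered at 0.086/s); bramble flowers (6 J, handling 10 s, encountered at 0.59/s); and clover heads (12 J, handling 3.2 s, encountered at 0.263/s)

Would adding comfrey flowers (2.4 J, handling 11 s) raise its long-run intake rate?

No

Intake rate on the current diet: R = (0.086×6.3 + 0.59×6 + 0.263×12) / (1 + 0.086×6.1 + 0.59×10 + 0.263×3.2) = 7.238/8.266 = 0.8756 J/s.
Profitability of comfrey flowers: 2.4/11 = 0.2182 J/s.
0.2182 < 0.8756, so adding comfrey flowers would lower the average — exclude it.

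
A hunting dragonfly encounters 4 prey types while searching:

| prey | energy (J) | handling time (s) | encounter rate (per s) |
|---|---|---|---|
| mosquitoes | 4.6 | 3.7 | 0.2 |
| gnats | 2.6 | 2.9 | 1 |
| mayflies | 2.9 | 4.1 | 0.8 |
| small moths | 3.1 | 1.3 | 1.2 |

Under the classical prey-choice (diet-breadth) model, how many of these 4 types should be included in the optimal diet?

Profitabilities (E/h, J/s): small moths 2.38, mosquitoes 1.24, gnats 0.897, mayflies 0.707. Add prey in this order while the next type's profitability exceeds the intake rate on those already taken.
Rate on top 1: 1.453. mosquitoes: 1.24 < 1.453 → exclude; stop.
Optimal diet: small moths — 1 of 4 types.

1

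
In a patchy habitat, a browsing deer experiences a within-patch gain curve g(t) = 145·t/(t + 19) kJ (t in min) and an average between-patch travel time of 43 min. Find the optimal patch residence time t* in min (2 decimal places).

Optimal t* satisfies g'(t*) = g(t*)/(T + t*).
g'(t) = 145·19/(t + 19)². Setting 145·19/(t+19)² = 145t/[(t+19)(43+t)] gives 19(43+t) = t(t+19), so t² = 19×43 = 817.
t* = √817 = 28.58 min.

28.58 min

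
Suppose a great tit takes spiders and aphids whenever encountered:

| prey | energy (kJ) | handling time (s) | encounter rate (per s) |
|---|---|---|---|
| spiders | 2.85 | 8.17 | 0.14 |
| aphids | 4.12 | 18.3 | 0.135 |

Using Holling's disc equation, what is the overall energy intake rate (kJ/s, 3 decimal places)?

0.207 kJ/s

R = (0.14×2.85 + 0.135×4.12) / (1 + 0.14×8.17 + 0.135×18.3) = 0.9552/4.614 = 0.207 kJ/s.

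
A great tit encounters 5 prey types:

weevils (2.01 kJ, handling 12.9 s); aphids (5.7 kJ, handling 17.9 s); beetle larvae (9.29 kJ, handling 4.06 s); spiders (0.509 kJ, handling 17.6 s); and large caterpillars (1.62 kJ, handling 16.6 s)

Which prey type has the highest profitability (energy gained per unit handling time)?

Profitability E/h (kJ/s): weevils = 2.01/12.9 = 0.156, aphids = 5.7/17.9 = 0.318, beetle larvae = 9.29/4.06 = 2.29, spiders = 0.509/17.6 = 0.0289, large caterpillars = 1.62/16.6 = 0.0976.
Ranked: beetle larvae > aphids > weevils > large caterpillars > spiders.

beetle larvae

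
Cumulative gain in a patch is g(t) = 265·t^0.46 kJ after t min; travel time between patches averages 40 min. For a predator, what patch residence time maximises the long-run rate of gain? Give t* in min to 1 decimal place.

By the marginal value theorem, leave when the instantaneous gain rate g'(t) equals the habitat-wide average g(t)/(T + t).
g'(t) = 0.46·265·t^-0.54. Setting 0.46·265·t^-0.54 = 265·t^0.46/(40+t) gives 0.46(40+t) = t, so 0.54·t = 0.46×40.
t* = 0.46×40/0.54 = 34.07 min.

34.1 min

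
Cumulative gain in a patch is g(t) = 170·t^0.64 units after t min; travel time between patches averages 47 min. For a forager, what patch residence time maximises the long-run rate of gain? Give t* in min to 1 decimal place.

83.6 min

Optimal t* satisfies g'(t*) = g(t*)/(T + t*).
g'(t) = 0.64·170·t^-0.36. Setting 0.64·170·t^-0.36 = 170·t^0.64/(47+t) gives 0.64(47+t) = t, so 0.36·t = 0.64×47.
t* = 0.64×47/0.36 = 83.56 min.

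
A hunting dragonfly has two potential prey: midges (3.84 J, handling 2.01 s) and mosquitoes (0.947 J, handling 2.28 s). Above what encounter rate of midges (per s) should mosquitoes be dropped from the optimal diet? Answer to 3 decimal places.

The zero-one rule: include mosquitoes iff E₂/h₂ > λE₁/(1+λh₁). Equality gives the switch point.
λE₁h₂ = E₂ + λE₂h₁ ⇒ λ = E₂/(E₁h₂ − E₂h₁) = 0.947/(8.755 − 1.903) = 0.1382 per s.

0.138 per s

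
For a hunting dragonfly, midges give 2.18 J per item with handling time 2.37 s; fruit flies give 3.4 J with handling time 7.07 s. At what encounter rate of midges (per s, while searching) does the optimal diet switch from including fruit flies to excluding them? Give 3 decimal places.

Drop fruit flies once their profitability E₂/h₂ falls below the rate achievable on midges alone: E₂/h₂ = λE₁/(1 + λh₁).
Solve for λ: λE₁h₂ = E₂(1 + λh₁) → λ(E₁h₂ − E₂h₁) = E₂ → λ = E₂/(E₁h₂ − E₂h₁).
λ = 3.4/(2.18×7.07 − 3.4×2.37) = 3.4/7.355 = 0.4623 per s.

0.462 per s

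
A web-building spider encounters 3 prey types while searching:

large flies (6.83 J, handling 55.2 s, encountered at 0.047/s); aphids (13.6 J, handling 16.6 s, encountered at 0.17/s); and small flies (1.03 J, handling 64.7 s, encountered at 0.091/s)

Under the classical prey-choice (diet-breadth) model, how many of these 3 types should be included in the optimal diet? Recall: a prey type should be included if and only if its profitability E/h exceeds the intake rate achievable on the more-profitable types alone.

E/h in descending order: aphids 0.819, large flies 0.124, small flies 0.0159 J/s. The optimal diet is the largest prefix of this list for which every included type satisfies E_i/h_i > R on the types above it.
Rate on top 1: 0.6049. large flies: 0.124 < 0.6049 → exclude; stop.
Optimal diet: aphids — 1 of 3 types.

1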